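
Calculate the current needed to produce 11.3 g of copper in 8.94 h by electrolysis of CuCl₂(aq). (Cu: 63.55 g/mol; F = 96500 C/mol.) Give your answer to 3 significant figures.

n(Cu) = 11.3 / 63.55 = 0.1778 mol
Cu²⁺ + 2e⁻ → Cu, so n(e⁻) = 2 × 0.1778 = 0.3556 mol
Q = 0.3556 × 96500 = 34320 C
I = Q / t = 34320 / 32184 s = 1.07 A

1.07 A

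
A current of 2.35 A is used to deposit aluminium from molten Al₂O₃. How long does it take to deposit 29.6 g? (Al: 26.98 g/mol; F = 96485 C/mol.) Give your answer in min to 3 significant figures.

n(Al) = 29.6 / 26.98 = 1.097 mol
Al³⁺ + 3e⁻ → Al, so n(e⁻) = 3 × 1.097 = 3.291 mol
Q = 3.291 × 96485 = 3.175×10^5 C
t = Q / I = 3.175×10^5 / 2.35 = 1.351×10^5 s = 2250 min

2250 min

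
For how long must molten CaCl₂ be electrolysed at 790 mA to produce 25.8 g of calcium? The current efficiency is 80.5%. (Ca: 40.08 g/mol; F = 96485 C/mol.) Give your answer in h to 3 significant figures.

54.3 h

n(Ca) = 25.8 / 40.08 = 0.6437 mol
Ca²⁺ + 2e⁻ → Ca, so n(e⁻) = 2 × 0.6437 = 1.287 mol
Q = 1.287 × 96485 / 0.805 = 1.543×10^5 C
t = Q / I = 1.543×10^5 / 0.790 = 1.953×10^5 s = 54.3 h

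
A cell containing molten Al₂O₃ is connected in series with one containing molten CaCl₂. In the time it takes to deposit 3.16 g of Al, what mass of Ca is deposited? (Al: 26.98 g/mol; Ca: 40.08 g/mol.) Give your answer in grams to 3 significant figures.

7.04 g

n(Al) = 3.16 / 26.98 = 0.1171 mol
Al³⁺ + 3e⁻ → Al, so n(e⁻) = 3 × 0.1171 = 0.3513 mol
Same current for the same time ⇒ same n(e⁻) = 0.3513 mol in both cells.
Ca²⁺ + 2e⁻ → Ca, so n(Ca) = 0.3513 / 2 = 0.1757 mol
m(Ca) = 0.1757 × 40.08 = 7.04 g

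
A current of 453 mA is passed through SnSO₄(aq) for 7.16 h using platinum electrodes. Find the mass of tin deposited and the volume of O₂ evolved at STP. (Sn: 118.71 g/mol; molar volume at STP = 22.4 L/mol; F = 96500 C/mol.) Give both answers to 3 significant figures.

Q = 0.453 × 25776 = 11680 C; n(e⁻) = 11680 / 96500 = 0.1210 mol
Cathode: Sn²⁺ + 2e⁻ → Sn → n(Sn) = 0.1210/2 = 0.06050 mol → 7.18 g
Anode: 2H₂O → O₂ + 4H⁺ + 4e⁻ → n(O₂) = 0.1210/4 = 0.03025 mol → 0.678 L

7.18 g Sn; 0.678 L O₂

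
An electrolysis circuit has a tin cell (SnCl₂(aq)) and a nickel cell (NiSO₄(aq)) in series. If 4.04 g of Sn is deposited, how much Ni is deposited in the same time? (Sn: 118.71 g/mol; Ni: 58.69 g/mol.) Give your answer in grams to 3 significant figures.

2.00 g

n(Sn) = 4.04 / 118.71 = 0.03403 mol
Sn²⁺ + 2e⁻ → Sn, so n(e⁻) = 2 × 0.03403 = 0.06806 mol
In series, the same 0.06806 mol of electrons flows through the second cell.
Ni²⁺ + 2e⁻ → Ni, so n(Ni) = 0.06806 / 2 = 0.03403 mol
m(Ni) = 0.03403 × 58.69 = 2.00 g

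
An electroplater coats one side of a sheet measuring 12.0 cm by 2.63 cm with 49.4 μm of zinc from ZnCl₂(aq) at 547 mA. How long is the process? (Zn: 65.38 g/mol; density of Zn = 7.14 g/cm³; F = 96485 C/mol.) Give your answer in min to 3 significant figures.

100 min

Plated area = 12.0 × 2.63 = 31.56 cm²
Volume = 31.56 × 49.4×10⁻⁴ cm = 0.1559 cm³
m(Zn) = 0.1559 × 7.14 = 1.113 g
n(Zn) = 1.113 / 65.38 = 0.01702 mol; n(e⁻) = 2 × 0.01702 = 0.03404 mol
Q = 0.03404 × 96485 = 3284 C
t = 3284 / 0.547 = 6004 s = 100 min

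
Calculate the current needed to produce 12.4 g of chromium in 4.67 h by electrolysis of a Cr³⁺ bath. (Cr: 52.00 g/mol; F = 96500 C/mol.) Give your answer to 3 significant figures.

n(Cr) = 12.4 / 52.00 = 0.2385 mol
Cr³⁺ + 3e⁻ → Cr, so n(e⁻) = 3 × 0.2385 = 0.7155 mol
Q = 0.7155 × 96500 = 69050 C
I = Q / t = 69050 / 16812 s = 4.11 A

4.11 A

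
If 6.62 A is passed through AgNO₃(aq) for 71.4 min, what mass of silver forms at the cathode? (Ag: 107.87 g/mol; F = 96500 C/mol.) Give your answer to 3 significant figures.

31.7 g

Q = It = 6.62 × 4284 = 28360 C
Moles of electrons = 28360 / 96500 = 0.2939 mol
Ag⁺ + e⁻ → Ag, so n(Ag) = 0.2939 mol
m = 0.2939 × 107.87 = 31.7 g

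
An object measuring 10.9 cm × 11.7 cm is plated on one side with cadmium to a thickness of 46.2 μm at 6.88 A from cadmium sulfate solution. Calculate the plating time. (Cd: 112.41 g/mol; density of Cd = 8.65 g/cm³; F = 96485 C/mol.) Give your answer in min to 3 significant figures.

21.2 min

Plated area = 10.9 × 11.7 = 127.5 cm²
Volume = 127.5 × 46.2×10⁻⁴ cm = 0.5891 cm³
m(Cd) = 0.5891 × 8.65 = 5.096 g
n(Cd) = 5.096 / 112.41 = 0.04533 mol; n(e⁻) = 2 × 0.04533 = 0.09066 mol
Q = 0.09066 × 96485 = 8747 C
t = 8747 / 6.88 = 1271 s = 21.2 min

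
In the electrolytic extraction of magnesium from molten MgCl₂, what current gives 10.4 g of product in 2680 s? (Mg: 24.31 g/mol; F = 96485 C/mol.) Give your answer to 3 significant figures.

n(Mg) = 10.4 / 24.31 = 0.4278 mol
Mg²⁺ + 2e⁻ → Mg, so n(e⁻) = 2 × 0.4278 = 0.8556 mol
Q = 0.8556 × 96485 = 82550 C
I = Q / t = 82550 / 2680 s = 30.8 A

30.8 A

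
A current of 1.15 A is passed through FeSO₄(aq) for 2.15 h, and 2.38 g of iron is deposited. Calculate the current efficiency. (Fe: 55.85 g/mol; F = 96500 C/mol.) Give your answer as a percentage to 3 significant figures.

Q = 1.15 × 7740 = 8901 C
n(e⁻) = 8901 / 96500 = 0.09224 mol
Fe²⁺ + 2e⁻ → Fe, so theoretical n(Fe) = 0.04612 mol → 2.576 g
Efficiency = 2.38 / 2.576 = 0.9239 = 92.4%

92.4%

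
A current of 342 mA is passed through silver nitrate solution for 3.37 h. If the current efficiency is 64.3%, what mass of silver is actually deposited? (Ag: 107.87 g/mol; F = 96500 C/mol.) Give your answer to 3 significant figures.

2.98 g

Q = 0.342 × 12132 = 4149 C
n(e⁻) = 4149 / 96500 = 0.04299 mol
Ag⁺ + e⁻ → Ag, so theoretical m(Ag) = 0.04299 × 107.87 = 4.637 g
Actual mass = 64.3% × 4.637 = 2.98 g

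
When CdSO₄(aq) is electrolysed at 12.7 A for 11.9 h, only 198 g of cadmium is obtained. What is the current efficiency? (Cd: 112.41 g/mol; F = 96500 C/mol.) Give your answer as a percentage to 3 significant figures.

62.5%

Q = 12.7 × 42840 = 5.441×10^5 C
n(e⁻) = 5.441×10^5 / 96500 = 5.638 mol
Cd²⁺ + 2e⁻ → Cd, so theoretical n(Cd) = 2.819 mol → 316.9 g
Efficiency = 198 / 316.9 = 0.6248 = 62.5%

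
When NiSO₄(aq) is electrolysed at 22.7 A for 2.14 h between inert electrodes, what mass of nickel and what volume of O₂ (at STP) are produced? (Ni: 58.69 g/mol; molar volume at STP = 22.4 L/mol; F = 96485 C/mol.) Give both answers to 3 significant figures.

Q = 22.7 × 7704 = 1.749×10^5 C; n(e⁻) = 1.749×10^5 / 96485 = 1.813 mol
Cathode: Ni²⁺ + 2e⁻ → Ni → n(Ni) = 1.813/2 = 0.9065 mol → 53.2 g
Anode: 2H₂O → O₂ + 4H⁺ + 4e⁻ → n(O₂) = 1.813/4 = 0.4533 mol → 10.2 L

53.2 g Ni; 10.2 L O₂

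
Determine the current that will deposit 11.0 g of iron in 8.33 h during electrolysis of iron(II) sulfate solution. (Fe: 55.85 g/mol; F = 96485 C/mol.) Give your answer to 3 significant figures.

1.27 A

n(Fe) = 11.0 / 55.85 = 0.1970 mol
Fe²⁺ + 2e⁻ → Fe, so n(e⁻) = 2 × 0.1970 = 0.3940 mol
Q = 0.3940 × 96485 = 38020 C
I = Q / t = 38020 / 29988 s = 1.27 A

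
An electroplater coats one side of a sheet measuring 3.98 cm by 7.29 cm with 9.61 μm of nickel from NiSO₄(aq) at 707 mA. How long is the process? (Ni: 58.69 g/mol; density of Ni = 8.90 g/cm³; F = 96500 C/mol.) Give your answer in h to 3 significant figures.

Plated area = 3.98 × 7.29 = 29.01 cm²
Volume = 29.01 × 9.61×10⁻⁴ cm = 0.02788 cm³
m(Ni) = 0.02788 × 8.90 = 0.2481 g
n(Ni) = 0.2481 / 58.69 = 0.004227 mol; n(e⁻) = 2 × 0.004227 = 0.008454 mol
Q = 0.008454 × 96500 = 815.8 C
t = 815.8 / 0.707 = 1154 s = 0.321 h

0.321 h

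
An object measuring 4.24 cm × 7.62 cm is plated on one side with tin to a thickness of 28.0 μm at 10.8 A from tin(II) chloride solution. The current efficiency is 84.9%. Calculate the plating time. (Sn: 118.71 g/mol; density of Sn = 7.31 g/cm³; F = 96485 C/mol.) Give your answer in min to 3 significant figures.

1.95 min

Plated area = 4.24 × 7.62 = 32.31 cm²
Volume = 32.31 × 28.0×10⁻⁴ cm = 0.09047 cm³
m(Sn) = 0.09047 × 7.31 = 0.6613 g
n(Sn) = 0.6613 / 118.71 = 0.005571 mol; n(e⁻) = 2 × 0.005571 = 0.01114 mol
Q = 0.01114 × 96485 / 0.849 = 1266 C
t = 1266 / 10.8 = 117.2 s = 1.95 min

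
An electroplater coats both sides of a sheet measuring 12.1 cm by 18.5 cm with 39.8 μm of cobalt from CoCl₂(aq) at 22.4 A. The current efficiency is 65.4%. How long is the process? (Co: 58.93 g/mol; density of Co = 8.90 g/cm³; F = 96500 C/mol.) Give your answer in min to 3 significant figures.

Plated area = 2 × 12.1 × 18.5 = 447.7 cm²
Volume = 447.7 × 39.8×10⁻⁴ cm = 1.782 cm³
m(Co) = 1.782 × 8.90 = 15.86 g
n(Co) = 15.86 / 58.93 = 0.2691 mol; n(e⁻) = 2 × 0.2691 = 0.5382 mol
Q = 0.5382 × 96500 / 0.654 = 79410 C
t = 79410 / 22.4 = 3545 s = 59.1 min

59.1 min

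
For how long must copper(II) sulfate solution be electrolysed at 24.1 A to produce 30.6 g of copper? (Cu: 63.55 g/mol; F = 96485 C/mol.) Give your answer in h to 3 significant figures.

1.07 h

n(Cu) = 30.6 / 63.55 = 0.4815 mol
Cu²⁺ + 2e⁻ → Cu, so n(e⁻) = 2 × 0.4815 = 0.9630 mol
Q = 0.9630 × 96485 = 92920 C
t = Q / I = 92920 / 24.1 = 3856 s = 1.07 h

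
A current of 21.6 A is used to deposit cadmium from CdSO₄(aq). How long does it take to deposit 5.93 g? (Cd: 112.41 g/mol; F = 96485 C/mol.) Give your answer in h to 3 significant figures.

0.131 h

n(Cd) = 5.93 / 112.41 = 0.05275 mol
Cd²⁺ + 2e⁻ → Cd, so n(e⁻) = 2 × 0.05275 = 0.1055 mol
Q = 0.1055 × 96485 = 10180 C
t = Q / I = 10180 / 21.6 = 471.3 s = 0.131 h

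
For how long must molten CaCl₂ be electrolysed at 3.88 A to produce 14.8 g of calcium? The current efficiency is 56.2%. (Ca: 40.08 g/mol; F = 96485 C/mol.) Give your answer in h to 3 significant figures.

9.08 h

n(Ca) = 14.8 / 40.08 = 0.3693 mol
Ca²⁺ + 2e⁻ → Ca, so n(e⁻) = 2 × 0.3693 = 0.7386 mol
Q = 0.7386 × 96485 / 0.562 = 1.268×10^5 C
t = Q / I = 1.268×10^5 / 3.88 = 32680 s = 9.08 h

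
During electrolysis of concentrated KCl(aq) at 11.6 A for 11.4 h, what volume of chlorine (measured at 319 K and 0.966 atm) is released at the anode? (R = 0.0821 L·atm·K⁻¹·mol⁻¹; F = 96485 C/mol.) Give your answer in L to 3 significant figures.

66.9 L

Q = 11.6 A × 41040 s = 4.761×10^5 C
n(e⁻) = Q/F = 4.761×10^5/96485 = 4.934 mol
2Cl⁻ → Cl₂ + 2e⁻, so n(Cl₂) = 4.934 / 2 = 2.467 mol
V = nRT/P = 2.467 × 0.0821 × 319 / 0.966 = 66.88 L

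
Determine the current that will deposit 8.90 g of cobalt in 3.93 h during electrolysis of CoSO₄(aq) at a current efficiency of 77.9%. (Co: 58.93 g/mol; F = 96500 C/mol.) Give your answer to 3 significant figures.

n(Co) = 8.90 / 58.93 = 0.1510 mol
Co²⁺ + 2e⁻ → Co, so n(e⁻) = 2 × 0.1510 = 0.3020 mol
Q = 0.3020 × 96500 / 0.779 = 37410 C
I = Q / t = 37410 / 14148 s = 2.64 A

2.64 A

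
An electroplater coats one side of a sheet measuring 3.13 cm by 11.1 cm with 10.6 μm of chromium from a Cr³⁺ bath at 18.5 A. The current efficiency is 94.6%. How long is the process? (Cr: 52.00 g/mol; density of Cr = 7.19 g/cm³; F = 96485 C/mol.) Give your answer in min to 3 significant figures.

1.40 min

Plated area = 3.13 × 11.1 = 34.74 cm²
Volume = 34.74 × 10.6×10⁻⁴ cm = 0.03682 cm³
m(Cr) = 0.03682 × 7.19 = 0.2647 g
n(Cr) = 0.2647 / 52.00 = 0.005090 mol; n(e⁻) = 3 × 0.005090 = 0.01527 mol
Q = 0.01527 × 96485 / 0.946 = 1557 C
t = 1557 / 18.5 = 84.16 s = 1.40 min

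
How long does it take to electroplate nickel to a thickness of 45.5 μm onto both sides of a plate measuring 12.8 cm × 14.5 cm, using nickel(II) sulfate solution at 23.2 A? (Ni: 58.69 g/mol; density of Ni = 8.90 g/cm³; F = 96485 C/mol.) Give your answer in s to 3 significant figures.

2130 s

Plated area = 2 × 12.8 × 14.5 = 371.2 cm²
Volume = 371.2 × 45.5×10⁻⁴ cm = 1.689 cm³
m(Ni) = 1.689 × 8.90 = 15.03 g
n(Ni) = 15.03 / 58.69 = 0.2561 mol; n(e⁻) = 2 × 0.2561 = 0.5122 mol
Q = 0.5122 × 96485 = 49420 C
t = 49420 / 23.2 = 2130 s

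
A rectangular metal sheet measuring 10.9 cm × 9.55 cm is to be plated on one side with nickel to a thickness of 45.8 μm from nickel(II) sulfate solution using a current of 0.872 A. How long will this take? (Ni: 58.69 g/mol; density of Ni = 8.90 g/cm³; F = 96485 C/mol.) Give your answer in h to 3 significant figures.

Plated area = 10.9 × 9.55 = 104.1 cm²
Volume = 104.1 × 45.8×10⁻⁴ cm = 0.4768 cm³
m(Ni) = 0.4768 × 8.90 = 4.244 g
n(Ni) = 4.244 / 58.69 = 0.07231 mol; n(e⁻) = 2 × 0.07231 = 0.1446 mol
Q = 0.1446 × 96485 = 13950 C
t = 13950 / 0.872 = 16000 s = 4.44 h

4.44 h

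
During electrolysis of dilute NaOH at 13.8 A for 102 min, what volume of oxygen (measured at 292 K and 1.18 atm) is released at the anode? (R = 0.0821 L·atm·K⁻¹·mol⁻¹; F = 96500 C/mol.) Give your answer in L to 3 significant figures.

Charge passed = 13.8 × 6120 = 84460 C
Moles of electrons = 84460 / 96500 = 0.8752 mol
2H₂O → O₂ + 4H⁺ + 4e⁻, so n(O₂) = 0.8752 / 4 = 0.2188 mol
V = nRT/P = 0.2188 × 0.0821 × 292 / 1.18 = 4.445 L

4.45 L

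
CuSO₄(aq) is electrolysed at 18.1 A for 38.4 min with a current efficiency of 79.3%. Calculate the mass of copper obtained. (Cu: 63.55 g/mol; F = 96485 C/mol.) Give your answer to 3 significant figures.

Q = 18.1 × 2304 = 41700 C
n(e⁻) = 41700 / 96485 = 0.4322 mol
Cu²⁺ + 2e⁻ → Cu, so theoretical m(Cu) = 0.2161 × 63.55 = 13.73 g
Actual mass = 79.3% × 13.73 = 10.9 g

10.9 g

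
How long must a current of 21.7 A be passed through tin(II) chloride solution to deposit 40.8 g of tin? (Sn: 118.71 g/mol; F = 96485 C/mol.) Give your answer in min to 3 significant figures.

50.9 min

n(Sn) = 40.8 / 118.71 = 0.3437 mol
Sn²⁺ + 2e⁻ → Sn, so n(e⁻) = 2 × 0.3437 = 0.6874 mol
Q = 0.6874 × 96485 = 66320 C
t = Q / I = 66320 / 21.7 = 3056 s = 50.9 min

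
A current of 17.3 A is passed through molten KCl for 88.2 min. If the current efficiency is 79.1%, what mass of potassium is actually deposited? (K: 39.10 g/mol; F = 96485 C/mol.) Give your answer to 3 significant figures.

29.3 g

Q = 17.3 × 5292 = 91550 C
n(e⁻) = 91550 / 96485 = 0.9489 mol
K⁺ + e⁻ → K, so theoretical m(K) = 0.9489 × 39.10 = 37.10 g
Actual mass = 79.1% × 37.10 = 29.3 g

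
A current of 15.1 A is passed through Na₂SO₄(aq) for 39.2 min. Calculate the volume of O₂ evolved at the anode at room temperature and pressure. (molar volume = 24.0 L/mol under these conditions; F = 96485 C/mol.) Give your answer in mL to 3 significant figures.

Q = It = 15.1 × 2352 = 35520 C
Moles of electrons = 35520 / 96485 = 0.3681 mol
2H₂O → O₂ + 4H⁺ + 4e⁻, so n(O₂) = 0.3681 / 4 = 0.09203 mol
V = 0.09203 × 24.0 = 2.209 L
= 2210 mL

2210 mL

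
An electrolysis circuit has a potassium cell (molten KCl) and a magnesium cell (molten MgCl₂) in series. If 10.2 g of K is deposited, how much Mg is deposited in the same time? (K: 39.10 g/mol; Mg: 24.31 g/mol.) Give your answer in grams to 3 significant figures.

3.17 g

n(K) = 10.2 / 39.10 = 0.2609 mol
K⁺ + e⁻ → K, so n(e⁻) = 0.2609 mol
In series, the same 0.2609 mol of electrons flows through the second cell.
Mg²⁺ + 2e⁻ → Mg, so n(Mg) = 0.2609 / 2 = 0.1305 mol
m(Mg) = 0.1305 × 24.31 = 3.17 g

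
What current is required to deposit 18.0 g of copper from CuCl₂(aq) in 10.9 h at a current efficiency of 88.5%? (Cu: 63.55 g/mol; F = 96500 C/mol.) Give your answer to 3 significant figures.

n(Cu) = 18.0 / 63.55 = 0.2832 mol
Cu²⁺ + 2e⁻ → Cu, so n(e⁻) = 2 × 0.2832 = 0.5664 mol
Q = 0.5664 × 96500 / 0.885 = 61760 C
I = Q / t = 61760 / 39240 s = 1.57 A

1.57 A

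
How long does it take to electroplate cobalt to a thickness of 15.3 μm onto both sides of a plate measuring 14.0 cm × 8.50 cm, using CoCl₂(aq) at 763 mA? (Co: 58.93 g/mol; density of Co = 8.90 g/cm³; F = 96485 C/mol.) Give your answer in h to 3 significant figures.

Plated area = 2 × 14.0 × 8.50 = 238.0 cm²
Volume = 238.0 × 15.3×10⁻⁴ cm = 0.3641 cm³
m(Co) = 0.3641 × 8.90 = 3.240 g
n(Co) = 3.240 / 58.93 = 0.05498 mol; n(e⁻) = 2 × 0.05498 = 0.1100 mol
Q = 0.1100 × 96485 = 10610 C
t = 10610 / 0.763 = 13910 s = 3.86 h

3.86 h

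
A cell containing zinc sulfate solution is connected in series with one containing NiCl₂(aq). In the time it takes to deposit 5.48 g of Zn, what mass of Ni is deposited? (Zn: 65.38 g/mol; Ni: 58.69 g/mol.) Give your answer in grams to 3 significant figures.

n(Zn) = 5.48 / 65.38 = 0.08382 mol
Zn²⁺ + 2e⁻ → Zn, so n(e⁻) = 2 × 0.08382 = 0.1676 mol
In series, the same 0.1676 mol of electrons flows through the second cell.
Ni²⁺ + 2e⁻ → Ni, so n(Ni) = 0.1676 / 2 = 0.08380 mol
m(Ni) = 0.08380 × 58.69 = 4.92 g

4.92 g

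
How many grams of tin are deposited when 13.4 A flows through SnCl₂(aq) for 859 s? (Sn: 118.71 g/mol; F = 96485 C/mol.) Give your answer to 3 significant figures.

7.08 g

Charge passed = 13.4 × 859 = 11510 C
Moles of electrons = 11510 / 96485 = 0.1193 mol
Sn²⁺ + 2e⁻ → Sn, so n(Sn) = 0.1193 / 2 = 0.05965 mol
m = 0.05965 × 118.71 = 7.08 g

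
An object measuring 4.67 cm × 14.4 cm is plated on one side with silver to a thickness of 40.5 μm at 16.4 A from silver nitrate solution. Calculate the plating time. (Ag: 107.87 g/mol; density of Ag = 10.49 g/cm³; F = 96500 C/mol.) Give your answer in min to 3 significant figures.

2.60 min

Plated area = 4.67 × 14.4 = 67.25 cm²
Volume = 67.25 × 40.5×10⁻⁴ cm = 0.2724 cm³
m(Ag) = 0.2724 × 10.49 = 2.857 g
n(Ag) = 2.857 / 107.87 = 0.02649 mol; n(e⁻) = 0.02649 mol
Q = 0.02649 × 96500 = 2556 C
t = 2556 / 16.4 = 155.9 s = 2.60 min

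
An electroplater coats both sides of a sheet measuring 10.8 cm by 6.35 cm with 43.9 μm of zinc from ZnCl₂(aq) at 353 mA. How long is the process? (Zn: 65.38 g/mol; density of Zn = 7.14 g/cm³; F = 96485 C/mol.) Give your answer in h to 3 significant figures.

Plated area = 2 × 10.8 × 6.35 = 137.2 cm²
Volume = 137.2 × 43.9×10⁻⁴ cm = 0.6023 cm³
m(Zn) = 0.6023 × 7.14 = 4.300 g
n(Zn) = 4.300 / 65.38 = 0.06577 mol; n(e⁻) = 2 × 0.06577 = 0.1315 mol
Q = 0.1315 × 96485 = 12690 C
t = 12690 / 0.353 = 35950 s = 9.99 h

9.99 h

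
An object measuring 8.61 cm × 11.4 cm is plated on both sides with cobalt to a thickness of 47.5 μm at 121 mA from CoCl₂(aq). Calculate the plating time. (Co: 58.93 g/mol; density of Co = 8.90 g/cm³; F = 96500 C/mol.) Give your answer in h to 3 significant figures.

62.4 h

Plated area = 2 × 8.61 × 11.4 = 196.3 cm²
Volume = 196.3 × 47.5×10⁻⁴ cm = 0.9324 cm³
m(Co) = 0.9324 × 8.90 = 8.298 g
n(Co) = 8.298 / 58.93 = 0.1408 mol; n(e⁻) = 2 × 0.1408 = 0.2816 mol
Q = 0.2816 × 96500 = 27170 C
t = 27170 / 0.121 = 2.245×10^5 s = 62.4 h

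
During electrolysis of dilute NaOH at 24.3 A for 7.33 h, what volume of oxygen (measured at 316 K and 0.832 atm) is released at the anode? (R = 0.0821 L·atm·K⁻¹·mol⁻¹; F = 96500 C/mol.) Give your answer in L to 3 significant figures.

51.8 L

Q = It = 24.3 × 26388 = 6.412×10^5 C
n(e⁻) = Q/F = 6.412×10^5/96500 = 6.645 mol
2H₂O → O₂ + 4H⁺ + 4e⁻, so n(O₂) = 6.645 / 4 = 1.661 mol
V = nRT/P = 1.661 × 0.0821 × 316 / 0.832 = 51.79 L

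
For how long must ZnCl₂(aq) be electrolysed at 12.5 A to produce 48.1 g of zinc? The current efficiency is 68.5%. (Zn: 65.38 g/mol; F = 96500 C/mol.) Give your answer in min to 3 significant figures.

n(Zn) = 48.1 / 65.38 = 0.7357 mol
Zn²⁺ + 2e⁻ → Zn, so n(e⁻) = 2 × 0.7357 = 1.471 mol
Q = 1.471 × 96500 / 0.685 = 2.072×10^5 C
t = Q / I = 2.072×10^5 / 12.5 = 16580 s = 276 min

276 min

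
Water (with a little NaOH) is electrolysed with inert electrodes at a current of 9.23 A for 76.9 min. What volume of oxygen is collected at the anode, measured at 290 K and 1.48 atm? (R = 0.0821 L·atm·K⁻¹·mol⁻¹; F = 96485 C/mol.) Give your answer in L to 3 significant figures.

1.78 L

Q = It = 9.23 × 4614 = 42590 C
n(e⁻) = Q/F = 42590/96485 = 0.4414 mol
2H₂O → O₂ + 4H⁺ + 4e⁻, so n(O₂) = 0.4414 / 4 = 0.1104 mol
V = nRT/P = 0.1104 × 0.0821 × 290 / 1.48 = 1.776 L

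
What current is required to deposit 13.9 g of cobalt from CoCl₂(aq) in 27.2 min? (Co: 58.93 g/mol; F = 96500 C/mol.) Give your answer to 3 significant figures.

n(Co) = 13.9 / 58.93 = 0.2359 mol
Co²⁺ + 2e⁻ → Co, so n(e⁻) = 2 × 0.2359 = 0.4718 mol
Q = 0.4718 × 96500 = 45530 C
I = Q / t = 45530 / 1632 s = 27.9 A

27.9 A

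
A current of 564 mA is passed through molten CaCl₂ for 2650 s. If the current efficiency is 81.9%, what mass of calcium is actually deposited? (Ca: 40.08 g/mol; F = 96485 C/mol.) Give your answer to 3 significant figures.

Q = 0.564 × 2650 = 1495 C
n(e⁻) = 1495 / 96485 = 0.01549 mol
Ca²⁺ + 2e⁻ → Ca, so theoretical m(Ca) = 0.007745 × 40.08 = 0.3104 g
Actual mass = 81.9% × 0.3104 = 0.254 g

0.254 g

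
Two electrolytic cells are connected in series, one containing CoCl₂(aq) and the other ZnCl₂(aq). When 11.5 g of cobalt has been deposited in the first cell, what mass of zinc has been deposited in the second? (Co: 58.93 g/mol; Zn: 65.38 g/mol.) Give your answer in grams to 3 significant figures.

n(Co) = 11.5 / 58.93 = 0.1951 mol
Co²⁺ + 2e⁻ → Co, so n(e⁻) = 2 × 0.1951 = 0.3902 mol
The cells are in series, so the same charge (and hence the same n(e⁻) = 0.3902 mol) passes through both.
Zn²⁺ + 2e⁻ → Zn, so n(Zn) = 0.3902 / 2 = 0.1951 mol
m(Zn) = 0.1951 × 65.38 = 12.8 g

12.8 g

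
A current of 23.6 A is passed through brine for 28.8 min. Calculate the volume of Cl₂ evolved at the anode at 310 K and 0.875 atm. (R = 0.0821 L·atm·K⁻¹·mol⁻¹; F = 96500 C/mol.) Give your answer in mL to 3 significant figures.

Q = It = 23.6 × 1728 = 40780 C
n(e⁻) = Q/F = 40780/96500 = 0.4226 mol
2Cl⁻ → Cl₂ + 2e⁻, so n(Cl₂) = 0.4226 / 2 = 0.2113 mol
V = nRT/P = 0.2113 × 0.0821 × 310 / 0.875 = 6.146 L
= 6150 mL

6150 mL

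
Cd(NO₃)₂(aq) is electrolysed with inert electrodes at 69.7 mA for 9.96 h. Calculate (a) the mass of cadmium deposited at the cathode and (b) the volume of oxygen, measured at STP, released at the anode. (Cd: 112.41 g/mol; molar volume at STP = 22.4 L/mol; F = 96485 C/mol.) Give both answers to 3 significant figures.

Q = 0.0697 × 35856 = 2499 C; n(e⁻) = 2499 / 96485 = 0.02590 mol
Cathode: Cd²⁺ + 2e⁻ → Cd → n(Cd) = 0.02590/2 = 0.01295 mol → 1.46 g
Anode: 2H₂O → O₂ + 4H⁺ + 4e⁻ → n(O₂) = 0.02590/4 = 0.006475 mol → 0.145 L

1.46 g Cd; 0.145 L O₂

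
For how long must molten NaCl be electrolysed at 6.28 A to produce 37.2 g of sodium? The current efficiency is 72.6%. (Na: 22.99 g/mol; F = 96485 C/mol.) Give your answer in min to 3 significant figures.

n(Na) = 37.2 / 22.99 = 1.618 mol
Na⁺ + e⁻ → Na, so n(e⁻) = 1.618 mol
Q = 1.618 × 96485 / 0.726 = 2.150×10^5 C
t = Q / I = 2.150×10^5 / 6.28 = 34240 s = 571 min

571 min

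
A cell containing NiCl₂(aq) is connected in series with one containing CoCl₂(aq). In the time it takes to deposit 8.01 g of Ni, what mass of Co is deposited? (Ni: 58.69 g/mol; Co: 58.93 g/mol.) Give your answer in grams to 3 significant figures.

n(Ni) = 8.01 / 58.69 = 0.1365 mol
Ni²⁺ + 2e⁻ → Ni, so n(e⁻) = 2 × 0.1365 = 0.2730 mol
Same current for the same time ⇒ same n(e⁻) = 0.2730 mol in both cells.
Co²⁺ + 2e⁻ → Co, so n(Co) = 0.2730 / 2 = 0.1365 mol
m(Co) = 0.1365 × 58.93 = 8.04 g

8.04 g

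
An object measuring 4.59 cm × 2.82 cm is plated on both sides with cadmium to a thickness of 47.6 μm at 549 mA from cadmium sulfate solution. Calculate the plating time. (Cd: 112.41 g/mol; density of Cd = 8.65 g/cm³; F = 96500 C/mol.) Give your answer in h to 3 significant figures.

Plated area = 2 × 4.59 × 2.82 = 25.89 cm²
Volume = 25.89 × 47.6×10⁻⁴ cm = 0.1232 cm³
m(Cd) = 0.1232 × 8.65 = 1.066 g
n(Cd) = 1.066 / 112.41 = 0.009483 mol; n(e⁻) = 2 × 0.009483 = 0.01897 mol
Q = 0.01897 × 96500 = 1831 C
t = 1831 / 0.549 = 3335 s = 0.926 h

0.926 h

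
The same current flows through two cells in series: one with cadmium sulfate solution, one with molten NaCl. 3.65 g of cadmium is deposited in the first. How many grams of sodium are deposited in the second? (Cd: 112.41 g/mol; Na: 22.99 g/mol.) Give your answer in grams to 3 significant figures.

n(Cd) = 3.65 / 112.41 = 0.03247 mol
Cd²⁺ + 2e⁻ → Cd, so n(e⁻) = 2 × 0.03247 = 0.06494 mol
The cells are in series, so the same charge (and hence the same n(e⁻) = 0.06494 mol) passes through both.
Na⁺ + e⁻ → Na, so n(Na) = 0.06494 mol
m(Na) = 0.06494 × 22.99 = 1.49 g

1.49 g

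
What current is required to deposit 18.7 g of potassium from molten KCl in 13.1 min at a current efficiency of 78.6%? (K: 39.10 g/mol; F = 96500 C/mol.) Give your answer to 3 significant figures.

74.7 A

n(K) = 18.7 / 39.10 = 0.4783 mol
K⁺ + e⁻ → K, so n(e⁻) = 0.4783 mol
Q = 0.4783 × 96500 / 0.786 = 58720 C
I = Q / t = 58720 / 786 s = 74.7 A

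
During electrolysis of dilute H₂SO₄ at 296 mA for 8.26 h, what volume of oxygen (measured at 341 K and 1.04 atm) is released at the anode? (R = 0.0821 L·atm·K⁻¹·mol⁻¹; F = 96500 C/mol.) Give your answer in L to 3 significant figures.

Q = 0.296 A × 29736 s = 8802 C
n(e⁻) = 8802 / 96500 = 0.09121 mol
2H₂O → O₂ + 4H⁺ + 4e⁻, so n(O₂) = 0.09121 / 4 = 0.02280 mol
V = nRT/P = 0.02280 × 0.0821 × 341 / 1.04 = 0.6138 L

0.614 L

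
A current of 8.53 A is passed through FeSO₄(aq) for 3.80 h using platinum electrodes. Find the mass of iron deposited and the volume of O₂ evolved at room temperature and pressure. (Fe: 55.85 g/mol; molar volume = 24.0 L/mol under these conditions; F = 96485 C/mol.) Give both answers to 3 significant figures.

33.8 g Fe; 7.26 L O₂

Q = 8.53 × 13680 = 1.167×10^5 C; n(e⁻) = 1.167×10^5 / 96485 = 1.210 mol
Cathode: Fe²⁺ + 2e⁻ → Fe → n(Fe) = 1.210/2 = 0.6050 mol → 33.8 g
Anode: 2H₂O → O₂ + 4H⁺ + 4e⁻ → n(O₂) = 1.210/4 = 0.3025 mol → 7.26 L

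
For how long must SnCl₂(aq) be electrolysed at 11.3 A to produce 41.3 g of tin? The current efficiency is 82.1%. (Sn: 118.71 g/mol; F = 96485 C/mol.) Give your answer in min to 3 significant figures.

n(Sn) = 41.3 / 118.71 = 0.3479 mol
Sn²⁺ + 2e⁻ → Sn, so n(e⁻) = 2 × 0.3479 = 0.6958 mol
Q = 0.6958 × 96485 / 0.821 = 81770 C
t = Q / I = 81770 / 11.3 = 7236 s = 121 min

121 min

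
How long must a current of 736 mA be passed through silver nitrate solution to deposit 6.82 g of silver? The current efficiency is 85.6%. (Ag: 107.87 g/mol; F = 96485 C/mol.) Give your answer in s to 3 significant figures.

9680 s

n(Ag) = 6.82 / 107.87 = 0.06322 mol
Ag⁺ + e⁻ → Ag, so n(e⁻) = 0.06322 mol
Q = 0.06322 × 96485 / 0.856 = 7126 C
t = Q / I = 7126 / 0.736 = 9682 s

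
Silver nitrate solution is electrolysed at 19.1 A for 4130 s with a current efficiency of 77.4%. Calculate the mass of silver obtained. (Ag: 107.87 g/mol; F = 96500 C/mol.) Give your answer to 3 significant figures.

68.2 g

Q = 19.1 × 4130 = 78880 C
n(e⁻) = 78880 / 96500 = 0.8174 mol
Ag⁺ + e⁻ → Ag, so theoretical m(Ag) = 0.8174 × 107.87 = 88.17 g
Actual mass = 77.4% × 88.17 = 68.2 g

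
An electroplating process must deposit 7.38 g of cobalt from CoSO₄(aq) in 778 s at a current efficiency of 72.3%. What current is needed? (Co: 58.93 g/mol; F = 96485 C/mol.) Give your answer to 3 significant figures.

43.0 A

n(Co) = 7.38 / 58.93 = 0.1252 mol
Co²⁺ + 2e⁻ → Co, so n(e⁻) = 2 × 0.1252 = 0.2504 mol
Q = 0.2504 × 96485 / 0.723 = 33420 C
I = Q / t = 33420 / 778 s = 43.0 A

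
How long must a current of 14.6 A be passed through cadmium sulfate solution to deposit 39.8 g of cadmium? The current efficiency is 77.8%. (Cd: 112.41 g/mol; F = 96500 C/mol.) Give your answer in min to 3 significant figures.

n(Cd) = 39.8 / 112.41 = 0.3541 mol
Cd²⁺ + 2e⁻ → Cd, so n(e⁻) = 2 × 0.3541 = 0.7082 mol
Q = 0.7082 × 96500 / 0.778 = 87840 C
t = Q / I = 87840 / 14.6 = 6016 s = 100 min

100 min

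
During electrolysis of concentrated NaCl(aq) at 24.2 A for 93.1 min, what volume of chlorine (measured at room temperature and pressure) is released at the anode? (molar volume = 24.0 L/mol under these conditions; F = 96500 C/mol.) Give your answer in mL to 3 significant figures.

16800 mL

Q = It = 24.2 × 5586 = 1.352×10^5 C
n(e⁻) = 1.352×10^5 / 96500 = 1.401 mol
2Cl⁻ → Cl₂ + 2e⁻, so n(Cl₂) = 1.401 / 2 = 0.7005 mol
V = 0.7005 × 24.0 = 16.81 L
= 16800 mL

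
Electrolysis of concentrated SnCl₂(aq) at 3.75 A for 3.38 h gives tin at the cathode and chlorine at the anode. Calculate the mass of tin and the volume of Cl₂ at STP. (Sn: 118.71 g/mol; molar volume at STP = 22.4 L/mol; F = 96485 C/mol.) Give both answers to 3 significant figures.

Q = 3.75 × 12168 = 45630 C; n(e⁻) = 45630 / 96485 = 0.4729 mol
Cathode: Sn²⁺ + 2e⁻ → Sn → n(Sn) = 0.4729/2 = 0.2365 mol → 28.1 g
Anode: 2Cl⁻ → Cl₂ + 2e⁻ → n(Cl₂) = 0.4729/2 = 0.2365 mol → 5.30 L

28.1 g Sn; 5.30 L Cl₂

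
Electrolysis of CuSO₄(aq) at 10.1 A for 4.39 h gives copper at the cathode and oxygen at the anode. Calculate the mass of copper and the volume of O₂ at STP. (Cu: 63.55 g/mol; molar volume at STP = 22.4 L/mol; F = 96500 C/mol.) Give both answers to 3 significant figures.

Q = 10.1 × 15804 = 1.596×10^5 C; n(e⁻) = 1.596×10^5 / 96500 = 1.654 mol
Cathode: Cu²⁺ + 2e⁻ → Cu → n(Cu) = 1.654/2 = 0.8270 mol → 52.6 g
Anode: 2H₂O → O₂ + 4H⁺ + 4e⁻ → n(O₂) = 1.654/4 = 0.4135 mol → 9.26 L

52.6 g Cu; 9.26 L O₂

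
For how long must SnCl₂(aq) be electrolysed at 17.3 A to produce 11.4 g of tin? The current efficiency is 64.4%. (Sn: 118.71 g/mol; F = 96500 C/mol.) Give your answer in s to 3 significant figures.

n(Sn) = 11.4 / 118.71 = 0.09603 mol
Sn²⁺ + 2e⁻ → Sn, so n(e⁻) = 2 × 0.09603 = 0.1921 mol
Q = 0.1921 × 96500 / 0.644 = 28790 C
t = Q / I = 28790 / 17.3 = 1664 s

1660 s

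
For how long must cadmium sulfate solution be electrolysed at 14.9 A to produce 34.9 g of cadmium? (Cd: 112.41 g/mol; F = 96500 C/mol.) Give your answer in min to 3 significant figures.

67.0 min

n(Cd) = 34.9 / 112.41 = 0.3105 mol
Cd²⁺ + 2e⁻ → Cd, so n(e⁻) = 2 × 0.3105 = 0.6210 mol
Q = 0.6210 × 96500 = 59930 C
t = Q / I = 59930 / 14.9 = 4022 s = 67.0 min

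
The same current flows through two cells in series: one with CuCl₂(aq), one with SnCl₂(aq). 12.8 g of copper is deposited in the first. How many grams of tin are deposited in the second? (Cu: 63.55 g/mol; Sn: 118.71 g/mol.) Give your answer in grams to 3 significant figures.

n(Cu) = 12.8 / 63.55 = 0.2014 mol
Cu²⁺ + 2e⁻ → Cu, so n(e⁻) = 2 × 0.2014 = 0.4028 mol
The cells are in series, so the same charge (and hence the same n(e⁻) = 0.4028 mol) passes through both.
Sn²⁺ + 2e⁻ → Sn, so n(Sn) = 0.4028 / 2 = 0.2014 mol
m(Sn) = 0.2014 × 118.71 = 23.9 g

23.9 g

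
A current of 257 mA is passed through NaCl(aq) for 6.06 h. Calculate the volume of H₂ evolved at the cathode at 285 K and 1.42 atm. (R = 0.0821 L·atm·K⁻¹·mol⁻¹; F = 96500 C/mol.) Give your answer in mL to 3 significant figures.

Charge passed = 0.257 × 21816 = 5607 C
n(e⁻) = 5607 / 96500 = 0.05810 mol
2H⁺ + 2e⁻ → H₂, so n(H₂) = 0.05810 / 2 = 0.02905 mol
V = nRT/P = 0.02905 × 0.0821 × 285 / 1.42 = 0.4787 L
= 479 mL

479 mL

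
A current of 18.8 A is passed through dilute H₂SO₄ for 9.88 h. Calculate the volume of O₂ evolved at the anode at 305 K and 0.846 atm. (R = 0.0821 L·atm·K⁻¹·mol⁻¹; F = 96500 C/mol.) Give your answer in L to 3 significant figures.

51.3 L

Q = It = 18.8 × 35568 = 6.687×10^5 C
Moles of electrons = 6.687×10^5 / 96500 = 6.930 mol
2H₂O → O₂ + 4H⁺ + 4e⁻, so n(O₂) = 6.930 / 4 = 1.733 mol
V = nRT/P = 1.733 × 0.0821 × 305 / 0.846 = 51.29 L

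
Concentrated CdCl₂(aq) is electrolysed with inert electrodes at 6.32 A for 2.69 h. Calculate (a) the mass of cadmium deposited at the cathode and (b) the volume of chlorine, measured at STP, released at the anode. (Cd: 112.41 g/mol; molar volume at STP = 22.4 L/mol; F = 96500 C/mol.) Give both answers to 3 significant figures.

35.6 g Cd; 7.10 L Cl₂

Q = 6.32 × 9684 = 61200 C; n(e⁻) = 61200 / 96500 = 0.6342 mol
Cathode: Cd²⁺ + 2e⁻ → Cd → n(Cd) = 0.6342/2 = 0.3171 mol → 35.6 g
Anode: 2Cl⁻ → Cl₂ + 2e⁻ → n(Cl₂) = 0.6342/2 = 0.3171 mol → 7.10 L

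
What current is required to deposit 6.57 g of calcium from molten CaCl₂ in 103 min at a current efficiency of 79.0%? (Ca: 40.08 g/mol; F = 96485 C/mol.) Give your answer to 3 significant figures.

n(Ca) = 6.57 / 40.08 = 0.1639 mol
Ca²⁺ + 2e⁻ → Ca, so n(e⁻) = 2 × 0.1639 = 0.3278 mol
Q = 0.3278 × 96485 / 0.790 = 40040 C
I = Q / t = 40040 / 6180 s = 6.48 A

6.48 A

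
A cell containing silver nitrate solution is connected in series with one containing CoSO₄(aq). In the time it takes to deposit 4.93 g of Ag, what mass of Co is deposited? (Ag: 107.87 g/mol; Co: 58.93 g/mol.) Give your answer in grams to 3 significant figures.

n(Ag) = 4.93 / 107.87 = 0.04570 mol
Ag⁺ + e⁻ → Ag, so n(e⁻) = 0.04570 mol
In series, the same 0.04570 mol of electrons flows through the second cell.
Co²⁺ + 2e⁻ → Co, so n(Co) = 0.04570 / 2 = 0.02285 mol
m(Co) = 0.02285 × 58.93 = 1.35 g

1.35 g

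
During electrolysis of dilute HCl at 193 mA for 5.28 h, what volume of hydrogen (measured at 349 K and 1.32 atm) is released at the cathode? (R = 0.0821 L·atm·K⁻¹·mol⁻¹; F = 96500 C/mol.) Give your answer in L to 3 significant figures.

0.413 L

Charge passed = 0.193 × 19008 = 3669 C
n(e⁻) = 3669 / 96500 = 0.03802 mol
2H⁺ + 2e⁻ → H₂, so n(H₂) = 0.03802 / 2 = 0.01901 mol
V = nRT/P = 0.01901 × 0.0821 × 349 / 1.32 = 0.4126 L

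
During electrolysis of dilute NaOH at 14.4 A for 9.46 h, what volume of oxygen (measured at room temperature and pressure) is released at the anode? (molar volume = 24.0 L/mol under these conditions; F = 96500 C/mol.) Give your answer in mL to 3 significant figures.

Q = It = 14.4 × 34056 = 4.904×10^5 C
n(e⁻) = Q/F = 4.904×10^5/96500 = 5.082 mol
2H₂O → O₂ + 4H⁺ + 4e⁻, so n(O₂) = 5.082 / 4 = 1.271 mol
V = 1.271 × 24.0 = 30.50 L
= 30500 mL

30500 mL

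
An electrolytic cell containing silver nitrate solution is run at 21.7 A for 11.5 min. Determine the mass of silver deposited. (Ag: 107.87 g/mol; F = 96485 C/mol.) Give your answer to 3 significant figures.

16.7 g

Q = 21.7 A × 690 s = 14970 C
n(e⁻) = 14970 / 96485 = 0.1552 mol
Ag⁺ + e⁻ → Ag, so n(Ag) = 0.1552 mol
m = 0.1552 × 107.87 = 16.7 g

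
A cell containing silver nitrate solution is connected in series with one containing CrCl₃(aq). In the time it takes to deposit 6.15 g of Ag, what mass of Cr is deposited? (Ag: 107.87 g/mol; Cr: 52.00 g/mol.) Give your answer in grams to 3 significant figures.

n(Ag) = 6.15 / 107.87 = 0.05701 mol
Ag⁺ + e⁻ → Ag, so n(e⁻) = 0.05701 mol
The cells are in series, so the same charge (and hence the same n(e⁻) = 0.05701 mol) passes through both.
Cr³⁺ + 3e⁻ → Cr, so n(Cr) = 0.05701 / 3 = 0.01900 mol
m(Cr) = 0.01900 × 52.00 = 0.988 g

0.988 g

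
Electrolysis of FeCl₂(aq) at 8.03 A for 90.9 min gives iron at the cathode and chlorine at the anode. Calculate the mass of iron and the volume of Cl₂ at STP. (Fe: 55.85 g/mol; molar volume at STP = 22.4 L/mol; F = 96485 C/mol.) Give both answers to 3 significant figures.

12.7 g Fe; 5.08 L Cl₂

Q = 8.03 × 5454 = 43800 C; n(e⁻) = 43800 / 96485 = 0.4540 mol
Cathode: Fe²⁺ + 2e⁻ → Fe → n(Fe) = 0.4540/2 = 0.2270 mol → 12.7 g
Anode: 2Cl⁻ → Cl₂ + 2e⁻ → n(Cl₂) = 0.4540/2 = 0.2270 mol → 5.08 L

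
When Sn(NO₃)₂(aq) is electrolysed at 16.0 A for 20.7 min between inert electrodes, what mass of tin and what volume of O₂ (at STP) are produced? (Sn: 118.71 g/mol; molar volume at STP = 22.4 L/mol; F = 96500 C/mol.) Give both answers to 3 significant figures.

12.2 g Sn; 1.15 L O₂

Q = 16.0 × 1242 = 19870 C; n(e⁻) = 19870 / 96500 = 0.2059 mol
Cathode: Sn²⁺ + 2e⁻ → Sn → n(Sn) = 0.2059/2 = 0.1030 mol → 12.2 g
Anode: 2H₂O → O₂ + 4H⁺ + 4e⁻ → n(O₂) = 0.2059/4 = 0.05148 mol → 1.15 L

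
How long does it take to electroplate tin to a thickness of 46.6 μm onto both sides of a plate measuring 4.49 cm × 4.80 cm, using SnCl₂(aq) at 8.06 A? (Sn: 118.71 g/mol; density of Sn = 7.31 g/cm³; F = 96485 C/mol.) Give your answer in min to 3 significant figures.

4.94 min

Plated area = 2 × 4.49 × 4.80 = 43.10 cm²
Volume = 43.10 × 46.6×10⁻⁴ cm = 0.2008 cm³
m(Sn) = 0.2008 × 7.31 = 1.468 g
n(Sn) = 1.468 / 118.71 = 0.01237 mol; n(e⁻) = 2 × 0.01237 = 0.02474 mol
Q = 0.02474 × 96485 = 2387 C
t = 2387 / 8.06 = 296.2 s = 4.94 min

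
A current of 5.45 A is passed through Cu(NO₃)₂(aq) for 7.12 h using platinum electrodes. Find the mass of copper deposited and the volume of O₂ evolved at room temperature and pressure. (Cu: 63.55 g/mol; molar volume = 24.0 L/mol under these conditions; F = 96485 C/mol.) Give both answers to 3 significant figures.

46.0 g Cu; 8.69 L O₂

Q = 5.45 × 25632 = 1.397×10^5 C; n(e⁻) = 1.397×10^5 / 96485 = 1.448 mol
Cathode: Cu²⁺ + 2e⁻ → Cu → n(Cu) = 1.448/2 = 0.7240 mol → 46.0 g
Anode: 2H₂O → O₂ + 4H⁺ + 4e⁻ → n(O₂) = 1.448/4 = 0.3620 mol → 8.69 L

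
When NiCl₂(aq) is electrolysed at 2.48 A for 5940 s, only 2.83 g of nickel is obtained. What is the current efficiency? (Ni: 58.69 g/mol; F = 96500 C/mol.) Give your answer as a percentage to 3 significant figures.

Q = 2.48 × 5940 = 14730 C
n(e⁻) = 14730 / 96500 = 0.1526 mol
Ni²⁺ + 2e⁻ → Ni, so theoretical n(Ni) = 0.07630 mol → 4.478 g
Efficiency = 2.83 / 4.478 = 0.6320 = 63.2%

63.2%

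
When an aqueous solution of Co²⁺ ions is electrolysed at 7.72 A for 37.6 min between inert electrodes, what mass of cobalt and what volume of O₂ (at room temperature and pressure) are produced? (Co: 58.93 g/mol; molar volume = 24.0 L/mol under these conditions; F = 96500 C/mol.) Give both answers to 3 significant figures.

5.32 g Co; 1.08 L O₂

Q = 7.72 × 2256 = 17420 C; n(e⁻) = 17420 / 96500 = 0.1805 mol
Cathode: Co²⁺ + 2e⁻ → Co → n(Co) = 0.1805/2 = 0.09025 mol → 5.32 g
Anode: 2H₂O → O₂ + 4H⁺ + 4e⁻ → n(O₂) = 0.1805/4 = 0.04513 mol → 1.08 L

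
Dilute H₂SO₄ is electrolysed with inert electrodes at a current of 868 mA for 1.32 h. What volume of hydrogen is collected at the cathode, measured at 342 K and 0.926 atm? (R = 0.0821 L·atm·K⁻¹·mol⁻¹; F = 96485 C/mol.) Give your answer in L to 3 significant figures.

Q = 0.868 A × 4752 s = 4125 C
n(e⁻) = Q/F = 4125/96485 = 0.04275 mol
2H⁺ + 2e⁻ → H₂, so n(H₂) = 0.04275 / 2 = 0.02138 mol
V = nRT/P = 0.02138 × 0.0821 × 342 / 0.926 = 0.6483 L

0.648 L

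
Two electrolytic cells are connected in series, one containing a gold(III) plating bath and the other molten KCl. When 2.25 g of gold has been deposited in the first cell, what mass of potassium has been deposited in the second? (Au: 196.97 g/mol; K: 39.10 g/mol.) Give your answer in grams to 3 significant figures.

1.34 g

n(Au) = 2.25 / 196.97 = 0.01142 mol
Au³⁺ + 3e⁻ → Au, so n(e⁻) = 3 × 0.01142 = 0.03426 mol
Since the cells are in series, n(e⁻) in the K cell is also 0.03426 mol.
K⁺ + e⁻ → K, so n(K) = 0.03426 mol
m(K) = 0.03426 × 39.10 = 1.34 g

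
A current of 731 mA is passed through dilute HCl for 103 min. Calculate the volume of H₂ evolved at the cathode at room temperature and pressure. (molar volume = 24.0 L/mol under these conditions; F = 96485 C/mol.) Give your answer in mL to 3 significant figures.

562 mL

Q = It = 0.731 × 6180 = 4518 C
n(e⁻) = 4518 / 96485 = 0.04683 mol
2H⁺ + 2e⁻ → H₂, so n(H₂) = 0.04683 / 2 = 0.02342 mol
V = 0.02342 × 24.0 = 0.5621 L
= 562 mL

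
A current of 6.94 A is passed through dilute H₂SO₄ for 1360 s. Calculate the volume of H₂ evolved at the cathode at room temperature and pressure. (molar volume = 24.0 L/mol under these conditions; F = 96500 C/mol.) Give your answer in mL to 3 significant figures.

1170 mL

Charge passed = 6.94 × 1360 = 9438 C
Moles of electrons = 9438 / 96500 = 0.09780 mol
2H⁺ + 2e⁻ → H₂, so n(H₂) = 0.09780 / 2 = 0.04890 mol
V = 0.04890 × 24.0 = 1.174 L
= 1170 mL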